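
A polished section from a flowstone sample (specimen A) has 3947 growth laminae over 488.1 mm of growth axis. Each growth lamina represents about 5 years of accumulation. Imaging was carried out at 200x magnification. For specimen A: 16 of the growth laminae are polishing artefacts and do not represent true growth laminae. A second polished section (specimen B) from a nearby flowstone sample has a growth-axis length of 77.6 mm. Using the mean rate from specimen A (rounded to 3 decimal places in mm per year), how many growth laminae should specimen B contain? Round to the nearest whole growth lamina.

Specimen A: adjusted count: 3947 − 16 = 3931 growth laminae.
Specimen A: at 5 years per growth lamina, 3931 × 5 = 19655 years.
A: Mean rate = 488.1 mm / 19655 years ≈ 0.025 mm/year.
For B, 77.6 / 0.025 = 3104.00 years; at 5 years per growth lamina that is 3104.00 / 5 ≈ 621 growth laminae.

621 growth laminae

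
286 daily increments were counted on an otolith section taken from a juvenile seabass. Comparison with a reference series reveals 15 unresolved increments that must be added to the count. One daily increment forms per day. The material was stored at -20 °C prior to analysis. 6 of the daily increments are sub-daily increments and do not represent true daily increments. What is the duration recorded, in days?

295 days

True daily increment count = 286 − 6 + 15 = 295.
With a one-to-one daily increment periodicity this is 295 days.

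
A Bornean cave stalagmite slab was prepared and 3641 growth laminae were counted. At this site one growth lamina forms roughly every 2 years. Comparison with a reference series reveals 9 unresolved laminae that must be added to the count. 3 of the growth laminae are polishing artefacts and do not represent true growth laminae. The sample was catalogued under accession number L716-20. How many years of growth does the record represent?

7294 yr

After corrections the count is 3641 − 3 + 9 = 3647 growth laminae.
3647 growth laminae at 2 years each span 3647 × 2 = 7294 years.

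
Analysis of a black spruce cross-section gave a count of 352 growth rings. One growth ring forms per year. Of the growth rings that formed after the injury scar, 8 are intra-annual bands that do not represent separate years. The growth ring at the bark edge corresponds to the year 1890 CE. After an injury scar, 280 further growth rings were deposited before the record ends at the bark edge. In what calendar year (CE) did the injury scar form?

280 growth rings post-date the injury scar.
280 − 8 false = 272 true growth rings after the injury scar.
The growth ring at the bark edge is 1890 CE, so the injury scar dates to 1890 − 272 = 1618 CE.

1618 CE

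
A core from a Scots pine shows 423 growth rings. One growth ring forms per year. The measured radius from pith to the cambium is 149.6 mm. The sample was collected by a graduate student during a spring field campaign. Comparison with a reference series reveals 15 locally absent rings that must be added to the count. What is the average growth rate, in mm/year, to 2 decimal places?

After corrections the count is 423 + 15 = 438 growth rings.
Mean rate = 149.6 mm / 438 years ≈ 0.34 mm/year.

0.34 mm/year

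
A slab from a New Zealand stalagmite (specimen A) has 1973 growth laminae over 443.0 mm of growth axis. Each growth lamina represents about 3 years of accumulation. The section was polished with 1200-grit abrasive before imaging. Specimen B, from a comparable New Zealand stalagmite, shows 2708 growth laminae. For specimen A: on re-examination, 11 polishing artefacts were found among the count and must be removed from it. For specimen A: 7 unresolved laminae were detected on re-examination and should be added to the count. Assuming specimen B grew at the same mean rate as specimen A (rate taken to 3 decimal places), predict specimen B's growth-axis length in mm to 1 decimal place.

609.3 mm

Specimen A: adjusted count: 1973 − 11 + 7 = 1969 growth laminae.
Specimen A: at 3 years per growth lamina, 1969 × 3 = 5907 years.
A: 443.0 mm over 5907 years gives 443.0 / 5907 ≈ 0.075 mm/yr.
Specimen B: 2708 growth laminae at 3 years each span 2708 × 3 = 8124 years. B's length ≈ 0.075 × 8124 = 609.3 mm.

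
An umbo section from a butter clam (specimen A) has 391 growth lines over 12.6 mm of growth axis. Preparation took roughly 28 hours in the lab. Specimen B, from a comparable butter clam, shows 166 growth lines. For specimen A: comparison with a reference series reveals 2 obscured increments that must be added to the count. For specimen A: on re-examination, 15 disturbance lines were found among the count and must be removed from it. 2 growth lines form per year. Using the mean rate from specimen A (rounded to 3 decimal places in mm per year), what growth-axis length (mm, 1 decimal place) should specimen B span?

5.6 mm

Specimen A: adjusted count: 391 − 15 + 2 = 378 growth lines.
Specimen A: 378 growth lines at 2 per year is 378 / 2 = 189 years.
A: Extension rate ≈ 12.6 / 189 = 0.067 mm/yr.
Specimen B: dividing by 2 growth lines per year: 166 / 2 = 83 years. B's length ≈ 0.067 × 83 = 5.6 mm.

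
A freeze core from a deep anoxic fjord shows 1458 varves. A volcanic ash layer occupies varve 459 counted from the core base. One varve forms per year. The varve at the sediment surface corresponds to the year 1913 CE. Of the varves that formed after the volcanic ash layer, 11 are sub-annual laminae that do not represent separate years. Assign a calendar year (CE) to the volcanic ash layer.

1458 − 459 = 999 varves lie beyond the volcanic ash layer toward the sediment surface.
Removing the 11 false varves leaves 999 − 11 = 988 true varves beyond the volcanic ash layer.
Counting back 988 years from 1913 CE places the volcanic ash layer in 1913 − 988 = 925 CE.

925 CE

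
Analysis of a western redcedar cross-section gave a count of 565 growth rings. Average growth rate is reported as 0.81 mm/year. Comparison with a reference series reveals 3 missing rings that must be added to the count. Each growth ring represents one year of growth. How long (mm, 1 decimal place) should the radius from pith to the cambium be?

Correcting the raw count gives 565 + 3 = 568 true growth rings.
Length ≈ 0.81 × 568 = 460.1 mm.

460.1 mm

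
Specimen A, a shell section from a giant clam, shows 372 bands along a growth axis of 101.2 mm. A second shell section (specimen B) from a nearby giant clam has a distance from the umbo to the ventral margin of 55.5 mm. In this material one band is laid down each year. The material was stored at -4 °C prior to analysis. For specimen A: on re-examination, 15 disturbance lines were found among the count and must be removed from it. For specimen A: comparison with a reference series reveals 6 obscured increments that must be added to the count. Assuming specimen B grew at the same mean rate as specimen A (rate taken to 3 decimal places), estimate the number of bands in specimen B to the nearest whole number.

Specimen A: true band count = 372 − 15 + 6 = 363.
A: Extension rate ≈ 101.2 / 363 = 0.279 mm per year.
Specimen B: 55.5 mm / 0.279 mm per year = 198.92 years ≈ 199 bands.

199 bands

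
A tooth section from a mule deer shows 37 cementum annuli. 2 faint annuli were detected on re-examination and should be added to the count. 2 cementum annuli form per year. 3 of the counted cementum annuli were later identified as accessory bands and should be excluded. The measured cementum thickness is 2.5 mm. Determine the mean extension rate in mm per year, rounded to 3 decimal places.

After corrections the count is 37 − 3 + 2 = 36 cementum annuli.
With 2 cementum annuli per year, 36 / 2 = 18 years.
2.5 mm over 18 years gives 2.5 / 18 ≈ 0.139 mm per year.

0.139 mm per year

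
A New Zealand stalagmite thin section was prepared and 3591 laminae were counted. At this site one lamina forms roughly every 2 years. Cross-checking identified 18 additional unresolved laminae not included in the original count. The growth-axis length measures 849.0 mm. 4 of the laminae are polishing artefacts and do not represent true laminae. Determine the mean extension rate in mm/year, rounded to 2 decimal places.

After corrections the count is 3591 − 4 + 18 = 3605 laminae.
At 2 years per lamina, 3605 × 2 = 7210 years.
Extension rate ≈ 849.0 / 7210 = 0.12 mm/year.

0.12 mm/year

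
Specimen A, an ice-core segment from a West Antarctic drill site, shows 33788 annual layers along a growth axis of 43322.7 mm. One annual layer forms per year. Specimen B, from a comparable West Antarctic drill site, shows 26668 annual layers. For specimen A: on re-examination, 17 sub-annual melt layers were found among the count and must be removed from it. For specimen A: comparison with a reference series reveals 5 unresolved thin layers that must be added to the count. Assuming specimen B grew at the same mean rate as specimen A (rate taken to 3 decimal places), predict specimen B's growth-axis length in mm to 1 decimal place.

34215.0 mm

Specimen A: adjusted count: 33788 − 17 + 5 = 33776 annual layers.
A: Mean rate = 43322.7 mm / 33776 years ≈ 1.283 mm/year.
B's length ≈ 1.283 × 26668 = 34215.0 mm.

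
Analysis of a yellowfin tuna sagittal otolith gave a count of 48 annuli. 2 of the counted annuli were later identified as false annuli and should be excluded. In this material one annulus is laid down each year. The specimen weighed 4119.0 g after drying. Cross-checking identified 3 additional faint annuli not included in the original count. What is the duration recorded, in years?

Adjusted count: 48 − 2 + 3 = 49 annuli.
With a one-to-one annulus periodicity this is 49 years.

49 yr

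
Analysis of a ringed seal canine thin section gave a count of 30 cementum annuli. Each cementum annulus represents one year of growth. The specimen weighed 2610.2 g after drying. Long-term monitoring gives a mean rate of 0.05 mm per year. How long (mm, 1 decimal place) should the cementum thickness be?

30 years of growth are recorded.
Predicted length = 0.05 mm/year × 30 years = 1.5 mm.

1.5 mm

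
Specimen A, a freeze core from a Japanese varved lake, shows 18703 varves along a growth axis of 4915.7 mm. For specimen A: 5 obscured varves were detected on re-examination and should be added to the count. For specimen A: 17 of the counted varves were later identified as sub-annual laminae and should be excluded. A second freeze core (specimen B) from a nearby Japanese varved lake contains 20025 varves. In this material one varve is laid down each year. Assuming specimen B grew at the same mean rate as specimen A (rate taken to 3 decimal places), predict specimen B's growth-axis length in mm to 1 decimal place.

5266.6 mm

Specimen A: adjusted count: 18703 − 17 + 5 = 18691 varves.
A: 4915.7 mm over 18691 years gives 4915.7 / 18691 ≈ 0.263 mm/year.
B's length ≈ 0.263 × 20025 = 5266.6 mm.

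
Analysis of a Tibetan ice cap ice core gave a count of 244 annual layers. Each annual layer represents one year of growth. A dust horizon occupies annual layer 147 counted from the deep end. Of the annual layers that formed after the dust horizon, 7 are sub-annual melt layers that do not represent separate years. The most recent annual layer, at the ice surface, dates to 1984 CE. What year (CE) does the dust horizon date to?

1894 CE

The dust horizon sits at annual layer 147 from the deep end, so 244 − 147 = 97 annual layers formed after it.
Excluding 7 false annual layers: 97 − 7 = 90.
The annual layer at the ice surface is 1984 CE, so the dust horizon dates to 1984 − 90 = 1894 CE.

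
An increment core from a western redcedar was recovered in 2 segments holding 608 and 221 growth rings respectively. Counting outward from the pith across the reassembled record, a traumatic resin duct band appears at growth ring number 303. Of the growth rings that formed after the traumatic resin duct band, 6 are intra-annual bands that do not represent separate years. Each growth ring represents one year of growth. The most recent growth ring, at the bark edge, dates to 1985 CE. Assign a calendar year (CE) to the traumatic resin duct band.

1465 CE

Total growth rings = 608 + 221 = 829.
829 − 303 = 526 growth rings lie beyond the traumatic resin duct band toward the bark edge.
Excluding 6 false growth rings: 526 − 6 = 520.
Counting back 520 years from 1985 CE places the traumatic resin duct band in 1985 − 520 = 1465 CE.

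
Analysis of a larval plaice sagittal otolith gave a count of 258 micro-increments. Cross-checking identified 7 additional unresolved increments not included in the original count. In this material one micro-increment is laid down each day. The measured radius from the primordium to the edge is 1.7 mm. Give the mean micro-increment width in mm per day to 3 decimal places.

0.006 mm per day

After corrections the count is 258 + 7 = 265 micro-increments.
Mean rate = 1.7 mm / 265 days ≈ 0.006 mm per day.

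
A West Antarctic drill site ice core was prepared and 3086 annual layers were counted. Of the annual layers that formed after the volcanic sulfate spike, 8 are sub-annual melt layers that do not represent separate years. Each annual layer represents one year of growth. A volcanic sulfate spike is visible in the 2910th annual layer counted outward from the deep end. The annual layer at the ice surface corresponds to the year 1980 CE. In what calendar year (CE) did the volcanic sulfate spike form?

1812 CE

Between annual layer 2910 and the ice surface there are 3086 − 2910 = 176 annual layers.
Removing the 8 false annual layers leaves 176 − 8 = 168 true annual layers beyond the volcanic sulfate spike.
The annual layer at the ice surface is 1980 CE, so the volcanic sulfate spike dates to 1980 − 168 = 1812 CE.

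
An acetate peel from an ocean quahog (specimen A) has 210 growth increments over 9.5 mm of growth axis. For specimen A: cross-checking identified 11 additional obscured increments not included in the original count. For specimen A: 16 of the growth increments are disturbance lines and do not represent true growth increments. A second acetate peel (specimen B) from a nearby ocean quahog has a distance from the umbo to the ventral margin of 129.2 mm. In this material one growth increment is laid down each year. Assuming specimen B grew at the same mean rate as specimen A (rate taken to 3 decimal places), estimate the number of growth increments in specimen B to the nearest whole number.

2809 growth increments

Specimen A: after corrections the count is 210 − 16 + 11 = 205 growth increments.
A: Mean rate = 9.5 mm / 205 years ≈ 0.046 mm per year.
B spans 129.2 / 0.046 = 2808.70 years ≈ 2809 growth increments.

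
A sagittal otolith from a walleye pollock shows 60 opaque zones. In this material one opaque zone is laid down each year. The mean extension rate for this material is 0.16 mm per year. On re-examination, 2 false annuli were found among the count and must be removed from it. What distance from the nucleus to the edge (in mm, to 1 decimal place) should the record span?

After corrections the count is 60 − 2 = 58 opaque zones.
Length ≈ 0.16 × 58 = 9.3 mm.

9.3 mm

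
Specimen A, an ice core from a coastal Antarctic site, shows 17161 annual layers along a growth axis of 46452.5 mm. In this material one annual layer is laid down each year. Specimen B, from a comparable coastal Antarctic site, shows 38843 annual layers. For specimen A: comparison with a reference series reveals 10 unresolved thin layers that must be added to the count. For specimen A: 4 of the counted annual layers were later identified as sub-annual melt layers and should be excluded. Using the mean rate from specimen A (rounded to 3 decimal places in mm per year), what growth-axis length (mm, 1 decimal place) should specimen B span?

Specimen A: after corrections the count is 17161 − 4 + 10 = 17167 annual layers.
A: 46452.5 mm over 17167 years gives 46452.5 / 17167 ≈ 2.706 mm/yr.
Length of B = 2.706 × 38843 = 105109.2 mm.

105109.2 mm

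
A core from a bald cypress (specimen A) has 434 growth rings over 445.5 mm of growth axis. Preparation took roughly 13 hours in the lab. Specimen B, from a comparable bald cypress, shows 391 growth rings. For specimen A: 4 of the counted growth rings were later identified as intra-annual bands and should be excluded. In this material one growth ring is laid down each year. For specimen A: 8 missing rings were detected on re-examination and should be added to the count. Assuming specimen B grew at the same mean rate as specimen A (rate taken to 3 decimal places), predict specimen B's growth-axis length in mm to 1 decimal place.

397.6 mm

Specimen A: after corrections the count is 434 − 4 + 8 = 438 growth rings.
A: Extension rate ≈ 445.5 / 438 = 1.017 mm/year.
Length of B = 1.017 × 391 = 397.6 mm.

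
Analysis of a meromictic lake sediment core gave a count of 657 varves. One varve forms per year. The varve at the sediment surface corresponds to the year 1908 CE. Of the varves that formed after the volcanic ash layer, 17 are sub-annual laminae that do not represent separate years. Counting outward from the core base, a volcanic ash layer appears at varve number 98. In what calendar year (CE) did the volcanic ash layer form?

1366 CE

The volcanic ash layer sits at varve 98 from the core base, so 657 − 98 = 559 varves formed after it.
Excluding 17 false varves: 559 − 17 = 542.
1908 − 542 = 1366 CE.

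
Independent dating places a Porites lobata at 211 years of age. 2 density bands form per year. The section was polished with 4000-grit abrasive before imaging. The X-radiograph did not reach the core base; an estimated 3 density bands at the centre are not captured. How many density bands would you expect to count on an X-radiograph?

Expected density bands: 211 × 2 = 422.
Less the 3 uncaptured density bands: 422 − 3 = 419.

419 density bands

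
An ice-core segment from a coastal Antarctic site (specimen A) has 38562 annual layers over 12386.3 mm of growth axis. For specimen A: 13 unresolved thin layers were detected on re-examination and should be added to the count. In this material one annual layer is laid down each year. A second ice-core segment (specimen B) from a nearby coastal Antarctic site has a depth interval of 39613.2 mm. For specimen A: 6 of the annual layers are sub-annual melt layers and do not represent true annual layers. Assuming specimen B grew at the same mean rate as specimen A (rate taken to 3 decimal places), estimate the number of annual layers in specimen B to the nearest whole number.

Specimen A: true annual layer count = 38562 − 6 + 13 = 38569.
A: Extension rate ≈ 12386.3 / 38569 = 0.321 mm/yr.
B spans 39613.2 / 0.321 = 123405.61 years ≈ 123406 annual layers.

123406 annual layers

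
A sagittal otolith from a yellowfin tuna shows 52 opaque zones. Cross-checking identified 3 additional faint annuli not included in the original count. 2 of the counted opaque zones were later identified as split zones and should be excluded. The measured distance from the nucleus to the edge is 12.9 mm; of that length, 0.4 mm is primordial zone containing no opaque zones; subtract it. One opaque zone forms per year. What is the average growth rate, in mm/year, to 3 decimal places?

True opaque zone count = 52 − 2 + 3 = 53.
The growth record spans 12.9 − 0.4 = 12.5 mm.
Extension rate ≈ 12.5 / 53 = 0.236 mm/year.

0.236 mm/year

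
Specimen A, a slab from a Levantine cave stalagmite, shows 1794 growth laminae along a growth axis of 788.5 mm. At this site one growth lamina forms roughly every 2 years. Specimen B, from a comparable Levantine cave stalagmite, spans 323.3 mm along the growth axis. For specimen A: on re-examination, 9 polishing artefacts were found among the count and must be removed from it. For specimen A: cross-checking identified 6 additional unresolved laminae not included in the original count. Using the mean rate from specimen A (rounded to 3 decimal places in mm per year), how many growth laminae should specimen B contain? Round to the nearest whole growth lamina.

735 growth laminae

Specimen A: adjusted count: 1794 − 9 + 6 = 1791 growth laminae.
Specimen A: 1791 growth laminae at 2 years each span 1791 × 2 = 3582 years.
A: Extension rate ≈ 788.5 / 3582 = 0.220 mm/yr.
B spans 323.3 / 0.220 = 1469.55 years; at 2 years per growth lamina that is 1469.55 / 2 ≈ 735 growth laminae.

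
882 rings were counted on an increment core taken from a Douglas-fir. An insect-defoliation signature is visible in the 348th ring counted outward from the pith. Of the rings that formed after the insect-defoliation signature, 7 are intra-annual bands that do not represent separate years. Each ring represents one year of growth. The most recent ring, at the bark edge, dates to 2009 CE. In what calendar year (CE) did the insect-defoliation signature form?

1482 CE

Between ring 348 and the bark edge there are 882 − 348 = 534 rings.
534 − 7 false = 527 true rings after the insect-defoliation signature.
Counting back 527 years from 2009 CE places the insect-defoliation signature in 2009 − 527 = 1482 CE.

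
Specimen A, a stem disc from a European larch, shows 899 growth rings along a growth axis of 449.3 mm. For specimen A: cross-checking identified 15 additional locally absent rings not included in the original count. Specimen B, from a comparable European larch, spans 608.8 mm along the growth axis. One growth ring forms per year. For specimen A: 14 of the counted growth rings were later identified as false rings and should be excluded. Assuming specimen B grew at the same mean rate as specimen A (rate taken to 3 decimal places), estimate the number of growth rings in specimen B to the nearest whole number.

1220 growth rings

Specimen A: true growth ring count = 899 − 14 + 15 = 900.
A: Extension rate ≈ 449.3 / 900 = 0.499 mm/yr.
B spans 608.8 / 0.499 = 1220.04 years ≈ 1220 growth rings.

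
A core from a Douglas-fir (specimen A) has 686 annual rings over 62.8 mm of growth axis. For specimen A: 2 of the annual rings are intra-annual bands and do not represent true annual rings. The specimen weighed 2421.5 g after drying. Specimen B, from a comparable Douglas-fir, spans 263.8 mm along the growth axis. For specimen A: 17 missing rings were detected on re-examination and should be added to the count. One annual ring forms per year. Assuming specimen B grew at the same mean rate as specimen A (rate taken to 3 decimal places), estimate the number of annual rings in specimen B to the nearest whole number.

2931 annual rings

Specimen A: after corrections the count is 686 − 2 + 17 = 701 annual rings.
A: 62.8 mm over 701 years gives 62.8 / 701 ≈ 0.090 mm per year.
For B, 263.8 / 0.090 = 2931.11 years ≈ 2931 annual rings.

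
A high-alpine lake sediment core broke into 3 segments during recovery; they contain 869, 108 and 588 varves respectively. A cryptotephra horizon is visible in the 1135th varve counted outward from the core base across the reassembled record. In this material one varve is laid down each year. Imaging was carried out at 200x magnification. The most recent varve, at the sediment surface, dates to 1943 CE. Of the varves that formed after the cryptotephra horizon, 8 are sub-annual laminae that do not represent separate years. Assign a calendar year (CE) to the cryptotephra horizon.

Total varves = 869 + 108 + 588 = 1565.
The cryptotephra horizon sits at varve 1135 from the core base, so 1565 − 1135 = 430 varves formed after it.
430 − 8 false = 422 true varves after the cryptotephra horizon.
Counting back 422 years from 1943 CE places the cryptotephra horizon in 1943 − 422 = 1521 CE.

1521 CE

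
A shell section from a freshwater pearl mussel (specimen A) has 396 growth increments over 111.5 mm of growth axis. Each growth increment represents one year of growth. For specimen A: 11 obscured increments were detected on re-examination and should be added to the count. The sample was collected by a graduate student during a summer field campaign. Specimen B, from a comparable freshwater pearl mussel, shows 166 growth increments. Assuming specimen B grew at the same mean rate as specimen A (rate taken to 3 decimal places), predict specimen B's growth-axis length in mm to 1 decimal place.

Specimen A: correcting the raw count gives 396 + 11 = 407 true growth increments.
A: 111.5 mm over 407 years gives 111.5 / 407 ≈ 0.274 mm/yr.
Length of B = 0.274 × 166 = 45.5 mm.

45.5 mm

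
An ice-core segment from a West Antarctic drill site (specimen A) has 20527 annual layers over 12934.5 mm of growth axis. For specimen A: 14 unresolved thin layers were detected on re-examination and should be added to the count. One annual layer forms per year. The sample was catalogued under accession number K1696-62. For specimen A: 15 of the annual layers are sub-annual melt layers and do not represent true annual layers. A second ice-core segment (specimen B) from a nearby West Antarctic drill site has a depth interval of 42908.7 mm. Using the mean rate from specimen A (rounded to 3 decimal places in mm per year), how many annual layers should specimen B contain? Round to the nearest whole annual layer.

68109 annual layers

Specimen A: correcting the raw count gives 20527 − 15 + 14 = 20526 true annual layers.
A: 12934.5 mm over 20526 years gives 12934.5 / 20526 ≈ 0.630 mm/year.
Specimen B: 42908.7 mm / 0.630 mm per year = 68109.05 years ≈ 68109 annual layers.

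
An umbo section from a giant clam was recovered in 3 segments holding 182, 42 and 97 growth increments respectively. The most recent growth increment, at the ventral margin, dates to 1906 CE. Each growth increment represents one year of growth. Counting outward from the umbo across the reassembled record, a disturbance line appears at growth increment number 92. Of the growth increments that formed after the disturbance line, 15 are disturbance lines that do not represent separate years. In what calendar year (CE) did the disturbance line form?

1692 CE

Total growth increments = 182 + 42 + 97 = 321.
321 − 92 = 229 growth increments lie beyond the disturbance line toward the ventral margin.
Excluding 15 false growth increments: 229 − 15 = 214.
The growth increment at the ventral margin is 1906 CE, so the disturbance line dates to 1906 − 214 = 1692 CE.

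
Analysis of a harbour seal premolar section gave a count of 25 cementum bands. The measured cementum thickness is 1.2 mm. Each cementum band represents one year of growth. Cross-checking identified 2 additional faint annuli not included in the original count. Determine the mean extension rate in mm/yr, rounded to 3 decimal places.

0.044 mm/yr

Correcting the raw count gives 25 + 2 = 27 true cementum bands.
1.2 mm over 27 years gives 1.2 / 27 ≈ 0.044 mm/yr.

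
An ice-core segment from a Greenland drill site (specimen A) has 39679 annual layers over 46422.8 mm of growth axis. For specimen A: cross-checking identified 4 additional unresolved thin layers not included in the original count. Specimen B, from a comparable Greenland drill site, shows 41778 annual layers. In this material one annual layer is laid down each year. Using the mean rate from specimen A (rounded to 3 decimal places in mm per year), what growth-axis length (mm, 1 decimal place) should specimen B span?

48880.3 mm

Specimen A: after corrections the count is 39679 + 4 = 39683 annual layers.
A: 46422.8 mm over 39683 years gives 46422.8 / 39683 ≈ 1.170 mm/year.
For B, 1.170 mm/year × 41778 years = 48880.3 mm.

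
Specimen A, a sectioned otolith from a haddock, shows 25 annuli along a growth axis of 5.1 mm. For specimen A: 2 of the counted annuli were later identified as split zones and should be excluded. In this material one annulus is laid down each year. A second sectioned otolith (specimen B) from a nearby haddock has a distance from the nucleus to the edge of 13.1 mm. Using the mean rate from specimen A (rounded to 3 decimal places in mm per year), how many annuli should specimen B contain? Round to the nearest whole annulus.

59 annuli

Specimen A: correcting the raw count gives 25 − 2 = 23 true annuli.
A: Extension rate ≈ 5.1 / 23 = 0.222 mm per year.
B spans 13.1 / 0.222 = 59.01 years ≈ 59 annuli.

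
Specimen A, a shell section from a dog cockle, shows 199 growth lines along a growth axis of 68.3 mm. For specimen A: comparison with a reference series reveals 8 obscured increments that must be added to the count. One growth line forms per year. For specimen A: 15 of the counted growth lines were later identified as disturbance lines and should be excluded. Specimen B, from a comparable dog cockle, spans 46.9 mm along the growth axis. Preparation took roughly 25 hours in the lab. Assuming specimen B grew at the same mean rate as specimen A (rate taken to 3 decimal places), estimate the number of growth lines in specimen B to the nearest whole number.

Specimen A: correcting the raw count gives 199 − 15 + 8 = 192 true growth lines.
A: Mean rate = 68.3 mm / 192 years ≈ 0.356 mm/year.
For B, 46.9 / 0.356 = 131.74 years ≈ 132 growth lines.

132 growth lines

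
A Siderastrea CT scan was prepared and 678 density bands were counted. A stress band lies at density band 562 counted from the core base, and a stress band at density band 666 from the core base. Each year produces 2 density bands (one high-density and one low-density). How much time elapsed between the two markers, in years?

The two markers are separated by 666 − 562 = 104 density bands.
Dividing by 2 density bands per year: 104 / 2 = 52 years.

52 yr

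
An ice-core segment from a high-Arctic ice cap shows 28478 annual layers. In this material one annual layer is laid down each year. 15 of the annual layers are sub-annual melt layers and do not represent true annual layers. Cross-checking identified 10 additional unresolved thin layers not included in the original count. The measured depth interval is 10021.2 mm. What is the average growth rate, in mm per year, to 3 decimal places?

0.352 mm per year

Adjusted count: 28478 − 15 + 10 = 28473 annual layers.
10021.2 mm over 28473 years gives 10021.2 / 28473 ≈ 0.352 mm per year.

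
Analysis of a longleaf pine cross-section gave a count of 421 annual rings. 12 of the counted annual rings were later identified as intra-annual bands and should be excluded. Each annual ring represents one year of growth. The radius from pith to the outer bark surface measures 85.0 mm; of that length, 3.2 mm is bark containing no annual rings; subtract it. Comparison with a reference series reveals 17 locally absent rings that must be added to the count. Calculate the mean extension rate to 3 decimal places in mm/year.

0.192 mm/year

True annual ring count = 421 − 12 + 17 = 426.
Net length = 85.0 − 3.2 = 81.8 mm.
Mean rate = 81.8 mm / 426 years ≈ 0.192 mm/year.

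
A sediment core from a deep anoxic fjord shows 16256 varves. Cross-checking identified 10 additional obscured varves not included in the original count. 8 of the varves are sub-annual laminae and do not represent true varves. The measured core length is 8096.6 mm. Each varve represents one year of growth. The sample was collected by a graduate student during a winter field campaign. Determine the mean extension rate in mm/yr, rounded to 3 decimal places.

0.498 mm/yr

Correcting the raw count gives 16256 − 8 + 10 = 16258 true varves.
Extension rate ≈ 8096.6 / 16258 = 0.498 mm/yr.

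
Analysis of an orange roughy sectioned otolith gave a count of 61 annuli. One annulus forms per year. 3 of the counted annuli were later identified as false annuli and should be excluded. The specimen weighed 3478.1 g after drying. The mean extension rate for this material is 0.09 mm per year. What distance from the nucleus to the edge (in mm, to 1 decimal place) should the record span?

5.2 mm

After corrections the count is 61 − 3 = 58 annuli.
Predicted length = 0.09 mm/year × 58 years = 5.2 mm.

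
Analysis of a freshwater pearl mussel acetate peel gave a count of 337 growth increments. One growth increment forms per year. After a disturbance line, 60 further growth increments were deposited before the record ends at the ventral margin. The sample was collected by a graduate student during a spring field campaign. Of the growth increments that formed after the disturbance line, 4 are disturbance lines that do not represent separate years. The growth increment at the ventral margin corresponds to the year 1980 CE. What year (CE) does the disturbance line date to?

1924 CE

There are 60 growth increments younger than the disturbance line.
Removing the 4 false growth increments leaves 60 − 4 = 56 true growth increments beyond the disturbance line.
Counting back 56 years from 1980 CE places the disturbance line in 1980 − 56 = 1924 CE.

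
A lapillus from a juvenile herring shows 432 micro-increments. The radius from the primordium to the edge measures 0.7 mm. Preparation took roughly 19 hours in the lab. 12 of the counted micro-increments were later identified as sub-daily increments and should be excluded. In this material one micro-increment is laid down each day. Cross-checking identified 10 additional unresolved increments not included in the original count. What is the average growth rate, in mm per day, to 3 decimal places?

0.002 mm per day

After corrections the count is 432 − 12 + 10 = 430 micro-increments.
Extension rate ≈ 0.7 / 430 = 0.002 mm per day.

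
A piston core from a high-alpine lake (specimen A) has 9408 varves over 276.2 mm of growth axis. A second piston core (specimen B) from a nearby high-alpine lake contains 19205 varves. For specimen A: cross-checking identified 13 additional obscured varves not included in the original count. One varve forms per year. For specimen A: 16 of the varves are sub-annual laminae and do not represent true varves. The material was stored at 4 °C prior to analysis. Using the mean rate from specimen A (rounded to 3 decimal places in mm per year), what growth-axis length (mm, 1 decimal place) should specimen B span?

Specimen A: adjusted count: 9408 − 16 + 13 = 9405 varves.
A: Mean rate = 276.2 mm / 9405 years ≈ 0.029 mm/year.
B's length ≈ 0.029 × 19205 = 556.9 mm.

556.9 mm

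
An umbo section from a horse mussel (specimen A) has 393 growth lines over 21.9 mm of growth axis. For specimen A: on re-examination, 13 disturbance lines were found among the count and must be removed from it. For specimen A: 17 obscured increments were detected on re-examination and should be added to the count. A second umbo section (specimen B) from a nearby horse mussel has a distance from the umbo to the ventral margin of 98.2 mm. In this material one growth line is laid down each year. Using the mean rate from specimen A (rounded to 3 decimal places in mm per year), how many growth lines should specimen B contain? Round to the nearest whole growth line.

Specimen A: correcting the raw count gives 393 − 13 + 17 = 397 true growth lines.
A: Mean rate = 21.9 mm / 397 years ≈ 0.055 mm per year.
Specimen B: 98.2 mm / 0.055 mm per year = 1785.45 years ≈ 1785 growth lines.

1785 growth lines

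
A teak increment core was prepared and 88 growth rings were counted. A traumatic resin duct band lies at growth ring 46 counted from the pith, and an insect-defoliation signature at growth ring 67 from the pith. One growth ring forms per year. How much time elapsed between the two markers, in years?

67 − 46 = 21 growth rings lie between the two events.
That is 21 years at one growth ring per year.

21 years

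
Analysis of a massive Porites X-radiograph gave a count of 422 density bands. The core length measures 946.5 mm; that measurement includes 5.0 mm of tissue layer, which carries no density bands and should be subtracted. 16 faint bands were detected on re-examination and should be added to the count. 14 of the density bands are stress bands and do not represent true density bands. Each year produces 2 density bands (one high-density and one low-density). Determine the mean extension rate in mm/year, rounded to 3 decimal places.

4.441 mm/year

Correcting the raw count gives 422 − 14 + 16 = 424 true density bands.
424 density bands at 2 per year is 424 / 2 = 212 years.
Net length = 946.5 − 5.0 = 941.5 mm.
Extension rate ≈ 941.5 / 212 = 4.441 mm/year.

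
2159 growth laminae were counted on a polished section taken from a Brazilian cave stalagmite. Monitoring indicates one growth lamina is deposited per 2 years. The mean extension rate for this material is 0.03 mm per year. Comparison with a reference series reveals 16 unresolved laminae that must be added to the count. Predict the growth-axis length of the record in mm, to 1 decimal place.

130.5 mm

After corrections the count is 2159 + 16 = 2175 growth laminae.
2175 growth laminae at 2 years each span 2175 × 2 = 4350 years.
Length ≈ 0.03 × 4350 = 130.5 mm.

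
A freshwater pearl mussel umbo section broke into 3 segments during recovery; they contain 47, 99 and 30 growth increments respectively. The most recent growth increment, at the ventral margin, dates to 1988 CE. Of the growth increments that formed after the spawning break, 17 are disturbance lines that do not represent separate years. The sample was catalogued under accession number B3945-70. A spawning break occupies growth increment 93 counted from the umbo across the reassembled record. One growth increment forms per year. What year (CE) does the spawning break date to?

1922 CE

Total growth increments = 47 + 99 + 30 = 176.
Between growth increment 93 and the ventral margin there are 176 − 93 = 83 growth increments.
83 − 17 false = 66 true growth increments after the spawning break.
The growth increment at the ventral margin is 1988 CE, so the spawning break dates to 1988 − 66 = 1922 CE.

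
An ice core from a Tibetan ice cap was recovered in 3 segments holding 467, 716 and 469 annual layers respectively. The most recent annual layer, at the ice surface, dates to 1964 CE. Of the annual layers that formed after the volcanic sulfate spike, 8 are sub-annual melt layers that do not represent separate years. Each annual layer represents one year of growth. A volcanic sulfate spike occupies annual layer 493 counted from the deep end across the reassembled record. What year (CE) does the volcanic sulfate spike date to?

813 CE

Total annual layers = 467 + 716 + 469 = 1652.
The volcanic sulfate spike sits at annual layer 493 from the deep end, so 1652 − 493 = 1159 annual layers formed after it.
Excluding 8 false annual layers: 1159 − 8 = 1151.
Counting back 1151 years from 1964 CE places the volcanic sulfate spike in 1964 − 1151 = 813 CE.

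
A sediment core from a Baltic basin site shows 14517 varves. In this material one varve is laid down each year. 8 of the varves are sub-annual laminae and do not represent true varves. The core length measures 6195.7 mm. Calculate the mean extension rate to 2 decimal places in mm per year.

0.43 mm per year

Adjusted count: 14517 − 8 = 14509 varves.
Mean rate = 6195.7 mm / 14509 years ≈ 0.43 mm per year.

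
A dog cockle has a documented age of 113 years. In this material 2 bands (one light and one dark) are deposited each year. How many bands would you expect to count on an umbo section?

226 bands

Expected bands: 113 × 2 = 226.
So 226 bands should be present.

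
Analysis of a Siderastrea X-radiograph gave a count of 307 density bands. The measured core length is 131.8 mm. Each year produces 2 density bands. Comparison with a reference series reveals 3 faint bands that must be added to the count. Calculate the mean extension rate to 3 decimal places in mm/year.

0.850 mm/year

True density band count = 307 + 3 = 310.
Dividing by 2 density bands per year: 310 / 2 = 155 years.
131.8 mm over 155 years gives 131.8 / 155 ≈ 0.850 mm/year.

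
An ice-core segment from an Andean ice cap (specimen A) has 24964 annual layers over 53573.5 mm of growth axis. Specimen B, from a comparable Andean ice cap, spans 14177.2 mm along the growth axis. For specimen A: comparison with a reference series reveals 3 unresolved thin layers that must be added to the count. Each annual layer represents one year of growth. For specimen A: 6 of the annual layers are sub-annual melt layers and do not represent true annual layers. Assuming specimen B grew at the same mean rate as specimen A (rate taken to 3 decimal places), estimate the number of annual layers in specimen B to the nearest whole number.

6606 annual layers

Specimen A: adjusted count: 24964 − 6 + 3 = 24961 annual layers.
A: 53573.5 mm over 24961 years gives 53573.5 / 24961 ≈ 2.146 mm/year.
Specimen B: 14177.2 mm / 2.146 mm per year = 6606.34 years ≈ 6606 annual layers.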